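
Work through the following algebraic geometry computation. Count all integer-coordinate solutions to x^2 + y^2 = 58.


Systematically check integer values of x where x^2 <= 58.
For each valid x, check if 58 - x^2 is a perfect square.
x=3: 58 - 9 = 49, sqrt = 7 (valid)
x=7: 58 - 49 = 9, sqrt = 3 (valid)
Total integer solutions found: 8

8


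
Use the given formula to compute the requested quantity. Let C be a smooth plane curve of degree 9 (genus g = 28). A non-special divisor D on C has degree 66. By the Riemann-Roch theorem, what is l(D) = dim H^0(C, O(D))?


First, compute the genus of a smooth plane curve of degree 9:
g = (d-1)(d-2)/2 = (9-1)(9-2)/2 = 28
For a non-special divisor D (i.e., h^1(D) = 0), Riemann-Roch gives:
l(D) = deg(D) - g + 1
Since deg(D) = 66 >= 2g - 1 = 55, D is non-special.
l(D) = 66 - 28 + 1 = 39

39


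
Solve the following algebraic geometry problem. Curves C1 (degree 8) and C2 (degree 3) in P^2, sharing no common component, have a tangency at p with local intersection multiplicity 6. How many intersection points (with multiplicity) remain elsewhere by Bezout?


By Bezout's theorem, the total intersection number is d1 * d2.
Total = 8 * 3 = 24
Intersection multiplicity at p = 6
Remaining intersections = 24 - 6 = 18

18


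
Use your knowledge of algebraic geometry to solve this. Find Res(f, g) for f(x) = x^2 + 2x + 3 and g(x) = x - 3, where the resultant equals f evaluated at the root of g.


For Res(f, x - c), we evaluate f at x = c.
f(3) = 3^2 + 2*3 + 3
= 9 + 6 + 3
= 15 + 3 = 18
Res(f, g) = 18

18


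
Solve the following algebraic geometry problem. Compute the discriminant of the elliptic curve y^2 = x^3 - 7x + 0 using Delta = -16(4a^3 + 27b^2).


Compute each component:
4a^3 = 4*(-7)^3 = 4*(-343) = -1372
27b^2 = 27*0^2 = 27*0 = 0
4a^3 + 27b^2 = -1372 + 0 = -1372
Delta = -16*(-1372) = 21952

21952


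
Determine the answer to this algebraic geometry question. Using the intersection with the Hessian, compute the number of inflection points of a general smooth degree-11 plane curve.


For a general smooth plane curve C of degree d, the inflection points are
the intersection of C with its Hessian curve, which has degree 3(d-2).
By Bezout, the total intersection number is d * 3(d-2) = 11 * 27 = 297.
For a general curve every flex is ordinary, so each contributes
multiplicity 1 to C·Hess(C), and the number of distinct inflection
points is 3d(d-2).
Inflection points = 3*11*(11-2) = 3*11*9 = 297

297


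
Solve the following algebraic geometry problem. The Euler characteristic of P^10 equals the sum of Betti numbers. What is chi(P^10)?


The complex projective space P^10 has one cell in each even real dimension 0, 2, ..., 20.
The cohomology groups are H^{2k}(P^10) = Z for k = 0,...,10, and 0 otherwise.
Euler characteristic = sum of Betti numbers = 1 per even-dimensional cohomology group.
chi(P^10) = 10 + 1 = 11

11


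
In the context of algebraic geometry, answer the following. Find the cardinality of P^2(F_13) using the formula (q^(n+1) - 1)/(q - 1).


P^2(F_13) has (q^(n+1) - 1)/(q - 1) points.
= 13^2 + 13^1 + 13^0
= 169 + 13 + 1
= 183

183


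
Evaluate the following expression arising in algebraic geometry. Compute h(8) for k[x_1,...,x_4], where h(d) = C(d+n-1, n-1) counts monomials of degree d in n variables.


The Hilbert function for the polynomial ring in 4 variables is:
h(d) = C(d+n-1, n-1)
h(8) = C(8+4-1, 4-1) = C(11, 3)
= 11! / (3! * 8!)
= 165

165


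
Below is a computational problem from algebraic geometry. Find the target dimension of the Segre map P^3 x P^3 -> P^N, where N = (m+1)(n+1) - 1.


The Segre embedding maps P^m x P^n into P^N via
all products of coordinates from each factor.
N = (m+1)(n+1) - 1
N = (3+1)(3+1) - 1
N = 4*4 - 1
N = 16 - 1 = 15

15


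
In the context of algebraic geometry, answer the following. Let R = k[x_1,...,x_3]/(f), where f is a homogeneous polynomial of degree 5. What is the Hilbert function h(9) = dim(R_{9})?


For R = k[x_1,...,x_n]/(f) with f homogeneous of degree e:
The Hilbert series is (1 - t^e)/(1 - t)^n.
So h(d) = C(d+n-1, n-1) - C(d-e+n-1, n-1) for d >= e.
With n=3, e=5, d=9:
C(9+3-1, 3-1) = C(11, 2) = 55
C(9-5+3-1, 3-1) = C(6, 2) = 15
h(9) = 55 - 15 = 40

40


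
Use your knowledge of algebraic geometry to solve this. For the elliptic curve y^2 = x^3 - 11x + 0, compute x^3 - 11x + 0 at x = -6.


Compute x^3 - 11x + 0 at x = -6:
x^3 = (-6)^3 = -216
(-11)*x = (-11)*(-6) = 66
Sum: -216 + 66 + 0 = -150

-150


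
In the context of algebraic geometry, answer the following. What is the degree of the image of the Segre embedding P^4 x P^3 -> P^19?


The degree of the Segre variety P^4 x P^3 is C(m+n, m).
= C(7, 4)
= 35

35


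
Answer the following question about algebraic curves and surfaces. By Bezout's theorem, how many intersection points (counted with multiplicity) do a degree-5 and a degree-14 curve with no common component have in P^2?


Bezout's theorem states the intersection count equals the product of degrees.
Intersection count = 5 * 14 = 70

70


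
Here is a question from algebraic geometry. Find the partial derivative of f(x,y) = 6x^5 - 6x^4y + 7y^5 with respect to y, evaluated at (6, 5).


df/dy = (-6)*x^4 + 5*7*y^4
At (6,5): (-6)*6^4 + 5*7*5^4
= -7776 + 21875
= 14099

14099


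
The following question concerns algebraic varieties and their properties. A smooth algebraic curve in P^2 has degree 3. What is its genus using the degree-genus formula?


Using the genus formula for smooth plane curves:
g = (d-1)(d-2)/2
g = (3-1)(3-2)/2
g = 2*1/2
g = 2/2 = 1

1


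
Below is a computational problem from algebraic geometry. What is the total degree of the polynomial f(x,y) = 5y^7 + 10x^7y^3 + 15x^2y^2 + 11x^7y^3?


Examine each term for its total degree (sum of exponents).
  Term '5y^7' has total degree 0+7 = 7.
  Term '10x^7y^3' has total degree 7+3 = 10.
  Term '15x^2y^2' has total degree 2+2 = 4.
  Term '11x^7y^3' has total degree 7+3 = 10.
The maximum total degree among all terms is 10.

10


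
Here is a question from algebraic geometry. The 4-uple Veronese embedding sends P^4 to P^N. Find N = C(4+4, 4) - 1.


The Veronese embedding v_d: P^n -> P^N maps each point to all
degree-d monomials in n+1 homogeneous coordinates.
N = C(n+d, d) - 1
N = C(4+4, 4) - 1
N = C(8, 4) - 1
C(8, 4) = 70
N = 70 - 1 = 69

69


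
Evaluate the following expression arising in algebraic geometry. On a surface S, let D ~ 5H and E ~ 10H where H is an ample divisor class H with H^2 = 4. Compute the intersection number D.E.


Using bilinearity of the intersection pairing on a surface S:
(aH).(bH) = ab * (H.H)
We have H^2 = 4.
D.E = (5H).(10H) = 5*10*4
= 50*4
= 200

200


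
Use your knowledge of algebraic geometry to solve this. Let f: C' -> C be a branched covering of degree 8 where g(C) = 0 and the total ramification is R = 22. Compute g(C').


Riemann-Hurwitz formula: 2g' - 2 = d(2g - 2) + R
Given: d = 8, g = 0, R = 22
2g' - 2 = 8*(2*0 - 2) + 22
2g' - 2 = 8*(-2) + 22
2g' - 2 = -16 + 22 = 6
2g' = 8
g' = 4

4


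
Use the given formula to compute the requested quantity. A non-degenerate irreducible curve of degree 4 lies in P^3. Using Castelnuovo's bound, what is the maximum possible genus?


Castelnuovo's bound: write d - 1 = m(r-1) + epsilon with 0 <= epsilon < r-1.
d - 1 = 4 - 1 = 3
r - 1 = 3 - 1 = 2
3 = 1*2 + 1, so m = 1, epsilon = 1
pi(d, r) = m(m-1)(r-1)/2 + m*epsilon
= 1*0*2/2 + 1*1
= 0/2 + 1
= 0 + 1 = 1

1


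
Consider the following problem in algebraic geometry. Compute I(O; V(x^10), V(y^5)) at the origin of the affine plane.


The intersection multiplicity of V(x^a) and V(y^b) at the origin is:
I(O; V(x^10), V(y^5)) = dim_k(k[x,y]/(x^10, y^5))
A basis for k[x,y]/(x^10, y^5) is the set of monomials x^i * y^j
where 0 <= i < 10 and 0 <= j < 5.
The number of such monomials is 10 * 5 = 50

50


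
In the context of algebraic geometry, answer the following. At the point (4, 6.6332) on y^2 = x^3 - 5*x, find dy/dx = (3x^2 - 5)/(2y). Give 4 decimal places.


Using implicit differentiation of y^2 = x^3 - 5*x:
2y * dy/dx = 3x^2 - 5
dy/dx = (3x^2 - 5)/(2y)
Numerator: 3*4^2 - 5 = 43
Denominator: 2*6.6332 = 13.2664
dy/dx = 43/13.2664 = 3.2413

3.2413


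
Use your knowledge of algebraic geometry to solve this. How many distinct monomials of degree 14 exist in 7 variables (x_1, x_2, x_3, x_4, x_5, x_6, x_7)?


The number of degree-14 monomials in 7 variables is C(d+n-1, n-1).
= C(14+7-1, 7-1) = C(20, 6)
= 38760

38760


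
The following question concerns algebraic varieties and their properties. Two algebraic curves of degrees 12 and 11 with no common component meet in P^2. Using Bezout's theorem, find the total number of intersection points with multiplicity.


Bezout's theorem states the intersection count equals the product of degrees.
Intersection count = 12 * 11 = 132

132


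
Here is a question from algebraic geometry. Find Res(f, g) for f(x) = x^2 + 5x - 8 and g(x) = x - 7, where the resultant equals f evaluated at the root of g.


For Res(f, x - c), we evaluate f at x = c.
f(7) = 7^2 + 5*7 - 8
= 49 + 35 - 8
= 84 - 8 = 76
Res(f, g) = 76

76


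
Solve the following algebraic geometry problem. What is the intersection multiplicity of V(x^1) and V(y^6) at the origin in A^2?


The intersection multiplicity of V(x^a) and V(y^b) at the origin is:
I(O; V(x^1), V(y^6)) = dim_k(k[x,y]/(x^1, y^6))
A basis for k[x,y]/(x^1, y^6) is the set of monomials x^i * y^j
where 0 <= i < 1 and 0 <= j < 6.
The number of such monomials is 1 * 6 = 6

6


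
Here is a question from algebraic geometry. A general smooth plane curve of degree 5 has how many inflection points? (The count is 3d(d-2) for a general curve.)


For a general smooth plane curve C of degree d, the inflection points are
the intersection of C with its Hessian curve, which has degree 3(d-2).
By Bezout, the total intersection number is d * 3(d-2) = 5 * 9 = 45.
For a general curve every flex is ordinary, so each contributes
multiplicity 1 to C·Hess(C), and the number of distinct inflection
points is 3d(d-2).
Inflection points = 3*5*(5-2) = 3*5*3 = 45

45


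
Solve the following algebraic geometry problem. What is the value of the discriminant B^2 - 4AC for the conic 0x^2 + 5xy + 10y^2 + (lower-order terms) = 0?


The discriminant of a conic Ax^2 + Bxy + Cy^2 + ... = 0 is B^2 - 4AC.
B^2 = 5^2 = 25
4AC = 4*0*10 = 0
Discriminant = 25 + 0 = 25

25


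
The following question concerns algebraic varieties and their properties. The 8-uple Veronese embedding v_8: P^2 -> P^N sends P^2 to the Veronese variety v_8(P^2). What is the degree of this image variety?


The Veronese variety v_8(P^2) has degree d^r.
d^r = 8^2 = 64

64


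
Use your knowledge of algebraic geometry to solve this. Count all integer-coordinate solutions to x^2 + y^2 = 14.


Systematically check integer values of x where x^2 <= 14.
For each valid x, check if 14 - x^2 is a perfect square.
Total integer solutions found: 0

0


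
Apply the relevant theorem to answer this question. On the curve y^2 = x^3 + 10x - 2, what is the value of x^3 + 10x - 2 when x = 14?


Compute x^3 + 10x - 2 at x = 14:
x^3 = 14^3 = 2744
10*x = 10*14 = 140
Sum: 2744 + 140 - 2 = 2882

2882


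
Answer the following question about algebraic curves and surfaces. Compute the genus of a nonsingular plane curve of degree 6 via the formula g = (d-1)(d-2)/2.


Using the genus formula for smooth plane curves:
g = (d-1)(d-2)/2
g = (6-1)(6-2)/2
g = 5*4/2
g = 20/2 = 10

10


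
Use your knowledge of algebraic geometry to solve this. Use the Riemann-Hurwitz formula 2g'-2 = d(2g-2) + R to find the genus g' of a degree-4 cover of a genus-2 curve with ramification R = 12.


Riemann-Hurwitz formula: 2g' - 2 = d(2g - 2) + R
Given: d = 4, g = 2, R = 12
2g' - 2 = 4*(2*2 - 2) + 12
2g' - 2 = 4*2 + 12
2g' - 2 = 8 + 12 = 20
2g' = 22
g' = 11

11


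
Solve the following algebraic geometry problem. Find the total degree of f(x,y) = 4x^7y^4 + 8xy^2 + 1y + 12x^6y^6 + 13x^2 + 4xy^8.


Examine each term for its total degree (sum of exponents).
  Term '4x^7y^4' has total degree 7+4 = 11.
  Term '8xy^2' has total degree 1+2 = 3.
  Term '1y' has total degree 0+1 = 1.
  Term '12x^6y^6' has total degree 6+6 = 12.
  Term '13x^2' has total degree 2+0 = 2.
  Term '4xy^8' has total degree 1+8 = 9.
The maximum total degree among all terms is 12.

12


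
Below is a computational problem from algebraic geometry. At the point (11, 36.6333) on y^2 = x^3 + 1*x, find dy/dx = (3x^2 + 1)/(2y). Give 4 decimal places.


Using implicit differentiation of y^2 = x^3 + 1*x:
2y * dy/dx = 3x^2 + 1
dy/dx = (3x^2 + 1)/(2y)
Numerator: 3*11^2 + 1 = 364
Denominator: 2*36.6333 = 73.2666
dy/dx = 364/73.2666 = 4.9682

4.9682


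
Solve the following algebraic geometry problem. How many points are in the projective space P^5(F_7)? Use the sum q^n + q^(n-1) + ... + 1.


P^5(F_7) has (q^(n+1) - 1)/(q - 1) points.
= 7^5 + 7^4 + 7^3 + 7^2 + 7^1 + 7^0
= 16807 + 2401 + 343 + 49 + 7 + 1
= 19608

19608


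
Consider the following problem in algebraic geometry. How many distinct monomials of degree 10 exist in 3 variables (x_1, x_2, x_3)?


The number of degree-10 monomials in 3 variables is C(d+n-1, n-1).
= C(10+3-1, 3-1) = C(12, 2)
= 66

66


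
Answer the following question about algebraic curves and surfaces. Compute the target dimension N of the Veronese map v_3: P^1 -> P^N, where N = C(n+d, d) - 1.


The Veronese embedding v_d: P^n -> P^N maps each point to all
degree-d monomials in n+1 homogeneous coordinates.
N = C(n+d, d) - 1
N = C(1+3, 3) - 1
N = C(4, 3) - 1
C(4, 3) = 4
N = 4 - 1 = 3

3


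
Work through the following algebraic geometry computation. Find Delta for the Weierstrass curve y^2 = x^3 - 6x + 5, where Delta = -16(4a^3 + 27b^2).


Compute each component:
4a^3 = 4*(-6)^3 = 4*(-216) = -864
27b^2 = 27*5^2 = 27*25 = 675
4a^3 + 27b^2 = -864 + 675 = -189
Delta = -16*(-189) = 3024

3024


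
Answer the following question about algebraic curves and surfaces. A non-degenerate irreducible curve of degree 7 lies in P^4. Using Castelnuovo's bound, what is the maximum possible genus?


Castelnuovo's bound: write d - 1 = m(r-1) + epsilon with 0 <= epsilon < r-1.
d - 1 = 7 - 1 = 6
r - 1 = 4 - 1 = 3
6 = 2*3 + 0, so m = 2, epsilon = 0
pi(d, r) = m(m-1)(r-1)/2 + m*epsilon
= 2*1*3/2 + 2*0
= 6/2 + 0
= 3 + 0 = 3

3


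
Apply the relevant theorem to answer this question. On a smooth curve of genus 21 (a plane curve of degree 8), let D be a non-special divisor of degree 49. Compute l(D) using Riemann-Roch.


First, compute the genus of a smooth plane curve of degree 8:
g = (d-1)(d-2)/2 = (8-1)(8-2)/2 = 21
For a non-special divisor D (i.e., h^1(D) = 0), Riemann-Roch gives:
l(D) = deg(D) - g + 1
Since deg(D) = 49 >= 2g - 1 = 41, D is non-special.
l(D) = 49 - 21 + 1 = 29

29


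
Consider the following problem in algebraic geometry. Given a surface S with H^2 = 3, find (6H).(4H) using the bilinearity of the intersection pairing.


Using bilinearity of the intersection pairing on a surface S:
(aH).(bH) = ab * (H.H)
We have H^2 = 3.
D.E = (6H).(4H) = 6*4*3
= 24*3
= 72

72


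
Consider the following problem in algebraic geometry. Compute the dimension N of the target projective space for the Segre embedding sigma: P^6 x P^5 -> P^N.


The Segre embedding maps P^m x P^n into P^N via
all products of coordinates from each factor.
N = (m+1)(n+1) - 1
N = (6+1)(5+1) - 1
N = 7*6 - 1
N = 42 - 1 = 41

41


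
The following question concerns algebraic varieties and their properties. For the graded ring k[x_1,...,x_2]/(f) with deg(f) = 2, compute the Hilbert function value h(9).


For R = k[x_1,...,x_n]/(f) with f homogeneous of degree e:
The Hilbert series is (1 - t^e)/(1 - t)^n.
So h(d) = C(d+n-1, n-1) - C(d-e+n-1, n-1) for d >= e.
With n=2, e=2, d=9:
C(9+2-1, 2-1) = C(10, 1) = 10
C(9-2+2-1, 2-1) = C(8, 1) = 8
h(9) = 10 - 8 = 2

2


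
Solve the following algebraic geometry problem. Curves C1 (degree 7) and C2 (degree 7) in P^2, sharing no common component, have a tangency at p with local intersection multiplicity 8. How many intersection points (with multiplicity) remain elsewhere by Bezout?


By Bezout's theorem, the total intersection number is d1 * d2.
Total = 7 * 7 = 49
Intersection multiplicity at p = 8
Remaining intersections = 49 - 8 = 41

41


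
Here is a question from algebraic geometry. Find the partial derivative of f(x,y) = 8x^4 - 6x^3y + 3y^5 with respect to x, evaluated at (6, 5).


df/dx = 4*8*x^3 + 3*(-6)*x^2*y
At (6,5): 4*8*6^3 + 3*(-6)*6^2*5
= 6912 - 3240
= 3672

3672


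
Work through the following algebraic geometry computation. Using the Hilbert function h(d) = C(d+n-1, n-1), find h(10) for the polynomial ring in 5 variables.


The Hilbert function for the polynomial ring in 5 variables is:
h(d) = C(d+n-1, n-1)
h(10) = C(10+5-1, 5-1) = C(14, 4)
= 14! / (4! * 10!)
= 1001

1001


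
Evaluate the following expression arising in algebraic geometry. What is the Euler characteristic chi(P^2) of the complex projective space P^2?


The complex projective space P^2 has one cell in each even real dimension 0, 2, ..., 4.
The cohomology groups are H^{2k}(P^2) = Z for k = 0,...,2, and 0 otherwise.
Euler characteristic = sum of Betti numbers = 1 per even-dimensional cohomology group.
chi(P^2) = 2 + 1 = 3

3


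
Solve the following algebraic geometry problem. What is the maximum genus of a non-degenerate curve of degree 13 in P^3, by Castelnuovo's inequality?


Castelnuovo's bound: write d - 1 = m(r-1) + epsilon with 0 <= epsilon < r-1.
d - 1 = 13 - 1 = 12
r - 1 = 3 - 1 = 2
12 = 6*2 + 0, so m = 6, epsilon = 0
pi(d, r) = m(m-1)(r-1)/2 + m*epsilon
= 6*5*2/2 + 6*0
= 60/2 + 0
= 30 + 0 = 30

30


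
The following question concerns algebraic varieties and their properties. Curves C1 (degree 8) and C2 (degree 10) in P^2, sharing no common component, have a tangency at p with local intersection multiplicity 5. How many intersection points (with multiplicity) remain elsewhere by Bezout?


By Bezout's theorem, the total intersection number is d1 * d2.
Total = 8 * 10 = 80
Intersection multiplicity at p = 5
Remaining intersections = 80 - 5 = 75

75


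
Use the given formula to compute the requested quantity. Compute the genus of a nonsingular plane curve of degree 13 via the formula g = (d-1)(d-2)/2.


Using the genus formula for smooth plane curves:
g = (d-1)(d-2)/2
g = (13-1)(13-2)/2
g = 12*11/2
g = 132/2 = 66

66


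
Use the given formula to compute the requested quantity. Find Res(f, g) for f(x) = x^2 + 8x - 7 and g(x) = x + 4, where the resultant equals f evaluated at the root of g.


For Res(f, x - c), we evaluate f at x = c.
f(-4) = (-4)^2 + 8*(-4) - 7
= 16 - 32 - 7
= -16 - 7 = -23
Res(f, g) = -23

-23


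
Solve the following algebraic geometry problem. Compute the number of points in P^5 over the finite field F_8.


P^5(F_8) has (q^(n+1) - 1)/(q - 1) points.
= 8^5 + 8^4 + 8^3 + 8^2 + 8^1 + 8^0
= 32768 + 4096 + 512 + 64 + 8 + 1
= 37449

37449


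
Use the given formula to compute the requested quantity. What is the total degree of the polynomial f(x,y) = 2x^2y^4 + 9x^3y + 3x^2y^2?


Examine each term for its total degree (sum of exponents).
  Term '2x^2y^4' has total degree 2+4 = 6.
  Term '9x^3y' has total degree 3+1 = 4.
  Term '3x^2y^2' has total degree 2+2 = 4.
The maximum total degree among all terms is 6.

6


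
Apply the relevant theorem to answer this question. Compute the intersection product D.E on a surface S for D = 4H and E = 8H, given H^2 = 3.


Using bilinearity of the intersection pairing on a surface S:
(aH).(bH) = ab * (H.H)
We have H^2 = 3.
D.E = (4H).(8H) = 4*8*3
= 32*3
= 96

96


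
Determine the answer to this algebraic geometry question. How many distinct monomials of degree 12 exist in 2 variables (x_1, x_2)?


The number of degree-12 monomials in 2 variables is C(d+n-1, n-1).
= C(12+2-1, 2-1) = C(13, 1)
= 13

13


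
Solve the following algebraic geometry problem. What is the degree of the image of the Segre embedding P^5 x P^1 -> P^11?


The degree of the Segre variety P^5 x P^1 is C(m+n, m).
= C(6, 5)
= 6

6


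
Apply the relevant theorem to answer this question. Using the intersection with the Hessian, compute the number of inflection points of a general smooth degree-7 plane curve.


For a general smooth plane curve C of degree d, the inflection points are
the intersection of C with its Hessian curve, which has degree 3(d-2).
By Bezout, the total intersection number is d * 3(d-2) = 7 * 15 = 105.
For a general curve every flex is ordinary, so each contributes
multiplicity 1 to C·Hess(C), and the number of distinct inflection
points is 3d(d-2).
Inflection points = 3*7*(7-2) = 3*7*5 = 105

105


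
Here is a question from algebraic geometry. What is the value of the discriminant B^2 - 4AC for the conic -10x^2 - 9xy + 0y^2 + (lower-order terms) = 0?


The discriminant of a conic Ax^2 + Bxy + Cy^2 + ... = 0 is B^2 - 4AC.
B^2 = (-9)^2 = 81
4AC = 4*(-10)*0 = 0
Discriminant = 81 + 0 = 81

81


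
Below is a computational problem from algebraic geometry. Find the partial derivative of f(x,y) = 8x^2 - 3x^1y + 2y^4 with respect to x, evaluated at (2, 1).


df/dx = 2*8*x^1 + 1*(-3)*x^0*y
At (2,1): 2*8*2^1 + 1*(-3)*2^0*1
= 32 - 3
= 29

29


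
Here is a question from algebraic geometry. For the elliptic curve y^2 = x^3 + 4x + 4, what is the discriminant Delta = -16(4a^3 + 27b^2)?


Compute each component:
4a^3 = 4*4^3 = 4*64 = 256
27b^2 = 27*4^2 = 27*16 = 432
4a^3 + 27b^2 = 256 + 432 = 688
Delta = -16*688 = -11008

-11008


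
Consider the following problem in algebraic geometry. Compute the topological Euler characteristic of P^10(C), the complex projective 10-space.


The complex projective space P^10 has one cell in each even real dimension 0, 2, ..., 20.
The cohomology groups are H^{2k}(P^10) = Z for k = 0,...,10, and 0 otherwise.
Euler characteristic = sum of Betti numbers = 1 per even-dimensional cohomology group.
chi(P^10) = 10 + 1 = 11

11


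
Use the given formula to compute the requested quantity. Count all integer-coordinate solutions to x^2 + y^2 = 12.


Systematically check integer values of x where x^2 <= 12.
For each valid x, check if 12 - x^2 is a perfect square.
Total integer solutions found: 0

0


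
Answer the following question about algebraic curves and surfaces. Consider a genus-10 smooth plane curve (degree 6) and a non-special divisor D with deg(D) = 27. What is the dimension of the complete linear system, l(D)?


First, compute the genus of a smooth plane curve of degree 6:
g = (d-1)(d-2)/2 = (6-1)(6-2)/2 = 10
For a non-special divisor D (i.e., h^1(D) = 0), Riemann-Roch gives:
l(D) = deg(D) - g + 1
Since deg(D) = 27 >= 2g - 1 = 19, D is non-special.
l(D) = 27 - 10 + 1 = 18

18


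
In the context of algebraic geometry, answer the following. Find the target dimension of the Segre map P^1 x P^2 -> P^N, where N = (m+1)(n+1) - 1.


The Segre embedding maps P^m x P^n into P^N via
all products of coordinates from each factor.
N = (m+1)(n+1) - 1
N = (1+1)(2+1) - 1
N = 2*3 - 1
N = 6 - 1 = 5

5


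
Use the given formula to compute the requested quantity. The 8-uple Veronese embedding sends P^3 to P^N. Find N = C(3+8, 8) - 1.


The Veronese embedding v_d: P^n -> P^N maps each point to all
degree-d monomials in n+1 homogeneous coordinates.
N = C(n+d, d) - 1
N = C(3+8, 8) - 1
N = C(11, 8) - 1
C(11, 8) = 165
N = 165 - 1 = 164

164


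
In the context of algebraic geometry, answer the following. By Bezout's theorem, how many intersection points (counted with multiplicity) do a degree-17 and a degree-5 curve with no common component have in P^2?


Bezout's theorem states the intersection count equals the product of degrees.
Intersection count = 17 * 5 = 85

85


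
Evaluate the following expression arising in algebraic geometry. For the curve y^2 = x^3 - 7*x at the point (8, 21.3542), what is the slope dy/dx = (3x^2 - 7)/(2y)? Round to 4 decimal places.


Using implicit differentiation of y^2 = x^3 - 7*x:
2y * dy/dx = 3x^2 - 7
dy/dx = (3x^2 - 7)/(2y)
Numerator: 3*8^2 - 7 = 185
Denominator: 2*21.3542 = 42.7084
dy/dx = 185/42.7084 = 4.3317

4.3317


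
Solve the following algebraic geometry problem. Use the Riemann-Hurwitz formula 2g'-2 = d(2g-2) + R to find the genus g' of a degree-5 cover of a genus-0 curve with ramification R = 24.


Riemann-Hurwitz formula: 2g' - 2 = d(2g - 2) + R
Given: d = 5, g = 0, R = 24
2g' - 2 = 5*(2*0 - 2) + 24
2g' - 2 = 5*(-2) + 24
2g' - 2 = -10 + 24 = 14
2g' = 16
g' = 8

8


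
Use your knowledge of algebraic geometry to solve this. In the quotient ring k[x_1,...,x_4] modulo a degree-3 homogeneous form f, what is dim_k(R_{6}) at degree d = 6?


For R = k[x_1,...,x_n]/(f) with f homogeneous of degree e:
The Hilbert series is (1 - t^e)/(1 - t)^n.
So h(d) = C(d+n-1, n-1) - C(d-e+n-1, n-1) for d >= e.
With n=4, e=3, d=6:
C(6+4-1, 4-1) = C(9, 3) = 84
C(6-3+4-1, 4-1) = C(6, 3) = 20
h(6) = 84 - 20 = 64

64


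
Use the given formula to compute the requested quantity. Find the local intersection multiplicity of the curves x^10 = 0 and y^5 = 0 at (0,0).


The intersection multiplicity of V(x^a) and V(y^b) at the origin is:
I(O; V(x^10), V(y^5)) = dim_k(k[x,y]/(x^10, y^5))
A basis for k[x,y]/(x^10, y^5) is the set of monomials x^i * y^j
where 0 <= i < 10 and 0 <= j < 5.
The number of such monomials is 10 * 5 = 50

50


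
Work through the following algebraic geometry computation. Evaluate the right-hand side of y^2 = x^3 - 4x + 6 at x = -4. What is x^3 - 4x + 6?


Compute x^3 - 4x + 6 at x = -4:
x^3 = (-4)^3 = -64
(-4)*x = (-4)*(-4) = 16
Sum: -64 + 16 + 6 = -42

-42


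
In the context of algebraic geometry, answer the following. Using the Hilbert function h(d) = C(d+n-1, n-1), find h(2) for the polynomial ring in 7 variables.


The Hilbert function for the polynomial ring in 7 variables is:
h(d) = C(d+n-1, n-1)
h(2) = C(2+7-1, 7-1) = C(8, 6)
= 8! / (6! * 2!)
= 28

28


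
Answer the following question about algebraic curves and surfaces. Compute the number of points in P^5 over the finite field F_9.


P^5(F_9) has (q^(n+1) - 1)/(q - 1) points.
= 9^5 + 9^4 + 9^3 + 9^2 + 9^1 + 9^0
= 59049 + 6561 + 729 + 81 + 9 + 1
= 66430

66430


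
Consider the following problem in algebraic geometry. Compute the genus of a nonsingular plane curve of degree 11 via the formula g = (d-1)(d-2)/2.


Using the genus formula for smooth plane curves:
g = (d-1)(d-2)/2
g = (11-1)(11-2)/2
g = 10*9/2
g = 90/2 = 45

45


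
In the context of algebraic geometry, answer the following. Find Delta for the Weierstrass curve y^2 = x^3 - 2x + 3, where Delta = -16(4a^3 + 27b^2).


Compute each component:
4a^3 = 4*(-2)^3 = 4*(-8) = -32
27b^2 = 27*3^2 = 27*9 = 243
4a^3 + 27b^2 = -32 + 243 = 211
Delta = -16*211 = -3376

-3376


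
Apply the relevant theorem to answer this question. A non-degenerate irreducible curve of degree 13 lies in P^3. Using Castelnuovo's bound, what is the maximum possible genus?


Castelnuovo's bound: write d - 1 = m(r-1) + epsilon with 0 <= epsilon < r-1.
d - 1 = 13 - 1 = 12
r - 1 = 3 - 1 = 2
12 = 6*2 + 0, so m = 6, epsilon = 0
pi(d, r) = m(m-1)(r-1)/2 + m*epsilon
= 6*5*2/2 + 6*0
= 60/2 + 0
= 30 + 0 = 30

30


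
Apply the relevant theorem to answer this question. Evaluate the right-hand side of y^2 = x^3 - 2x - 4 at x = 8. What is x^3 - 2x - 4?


Compute x^3 - 2x - 4 at x = 8:
x^3 = 8^3 = 512
(-2)*x = (-2)*8 = -16
Sum: 512 - 16 - 4 = 492

492


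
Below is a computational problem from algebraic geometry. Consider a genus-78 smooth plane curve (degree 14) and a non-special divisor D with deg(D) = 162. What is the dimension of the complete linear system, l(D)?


First, compute the genus of a smooth plane curve of degree 14:
g = (d-1)(d-2)/2 = (14-1)(14-2)/2 = 78
For a non-special divisor D (i.e., h^1(D) = 0), Riemann-Roch gives:
l(D) = deg(D) - g + 1
Since deg(D) = 162 >= 2g - 1 = 155, D is non-special.
l(D) = 162 - 78 + 1 = 85

85


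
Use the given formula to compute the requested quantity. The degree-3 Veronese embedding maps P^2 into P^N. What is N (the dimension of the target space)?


The Veronese embedding v_d: P^n -> P^N maps each point to all
degree-d monomials in n+1 homogeneous coordinates.
N = C(n+d, d) - 1
N = C(2+3, 3) - 1
N = C(5, 3) - 1
C(5, 3) = 10
N = 10 - 1 = 9

9


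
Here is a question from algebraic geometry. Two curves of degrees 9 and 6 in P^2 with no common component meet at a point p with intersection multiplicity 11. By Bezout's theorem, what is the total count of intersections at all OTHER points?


By Bezout's theorem, the total intersection number is d1 * d2.
Total = 9 * 6 = 54
Intersection multiplicity at p = 11
Remaining intersections = 54 - 11 = 43

43


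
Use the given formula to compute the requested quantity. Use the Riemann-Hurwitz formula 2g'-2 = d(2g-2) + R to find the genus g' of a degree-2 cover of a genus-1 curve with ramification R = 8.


Riemann-Hurwitz formula: 2g' - 2 = d(2g - 2) + R
Given: d = 2, g = 1, R = 8
2g' - 2 = 2*(2*1 - 2) + 8
2g' - 2 = 2*0 + 8
2g' - 2 = 0 + 8 = 8
2g' = 10
g' = 5

5


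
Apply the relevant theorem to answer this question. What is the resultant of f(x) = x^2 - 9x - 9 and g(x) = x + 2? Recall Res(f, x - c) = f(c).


For Res(f, x - c), we evaluate f at x = c.
f(-2) = (-2)^2 - 9*(-2) - 9
= 4 + 18 - 9
= 22 - 9 = 13
Res(f, g) = 13

13


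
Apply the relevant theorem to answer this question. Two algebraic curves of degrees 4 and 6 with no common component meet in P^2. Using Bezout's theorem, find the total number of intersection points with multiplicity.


Bezout's theorem states the intersection count equals the product of degrees.
Intersection count = 4 * 6 = 24

24


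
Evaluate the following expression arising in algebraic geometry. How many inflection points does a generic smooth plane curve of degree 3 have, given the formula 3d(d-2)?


For a general smooth plane curve C of degree d, the inflection points are
the intersection of C with its Hessian curve, which has degree 3(d-2).
By Bezout, the total intersection number is d * 3(d-2) = 3 * 3 = 9.
For a general curve every flex is ordinary, so each contributes
multiplicity 1 to C·Hess(C), and the number of distinct inflection
points is 3d(d-2).
Inflection points = 3*3*(3-2) = 3*3*1 = 9

9


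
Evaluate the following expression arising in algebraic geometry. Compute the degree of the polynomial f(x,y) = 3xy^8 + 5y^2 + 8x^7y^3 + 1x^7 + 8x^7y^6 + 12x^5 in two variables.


Examine each term for its total degree (sum of exponents).
  Term '3xy^8' has total degree 1+8 = 9.
  Term '5y^2' has total degree 0+2 = 2.
  Term '8x^7y^3' has total degree 7+3 = 10.
  Term '1x^7' has total degree 7+0 = 7.
  Term '8x^7y^6' has total degree 7+6 = 13.
  Term '12x^5' has total degree 5+0 = 5.
The maximum total degree among all terms is 13.

13


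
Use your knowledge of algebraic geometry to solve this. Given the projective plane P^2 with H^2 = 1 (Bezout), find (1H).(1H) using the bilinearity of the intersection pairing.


Using bilinearity of the intersection pairing on the projective plane P^2:
(aH).(bH) = ab * (H.H)
We have H^2 = 1 (Bezout).
D.E = (1H).(1H) = 1*1*1
= 1*1
= 1

1


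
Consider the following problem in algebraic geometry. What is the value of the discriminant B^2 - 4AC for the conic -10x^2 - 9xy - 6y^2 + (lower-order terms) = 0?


The discriminant of a conic Ax^2 + Bxy + Cy^2 + ... = 0 is B^2 - 4AC.
B^2 = (-9)^2 = 81
4AC = 4*(-10)*(-6) = 240
Discriminant = 81 - 240 = -159

-159


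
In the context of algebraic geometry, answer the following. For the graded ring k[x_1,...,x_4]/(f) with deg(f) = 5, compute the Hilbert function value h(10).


For R = k[x_1,...,x_n]/(f) with f homogeneous of degree e:
The Hilbert series is (1 - t^e)/(1 - t)^n.
So h(d) = C(d+n-1, n-1) - C(d-e+n-1, n-1) for d >= e.
With n=4, e=5, d=10:
C(10+4-1, 4-1) = C(13, 3) = 286
C(10-5+4-1, 4-1) = C(8, 3) = 56
h(10) = 286 - 56 = 230

230


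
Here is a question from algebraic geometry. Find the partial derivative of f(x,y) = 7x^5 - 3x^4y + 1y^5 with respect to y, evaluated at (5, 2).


df/dy = (-3)*x^4 + 5*1*y^4
At (5,2): (-3)*5^4 + 5*1*2^4
= -1875 + 80
= -1795

-1795


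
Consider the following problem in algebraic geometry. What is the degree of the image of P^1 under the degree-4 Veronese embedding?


The Veronese variety v_4(P^1) has degree d^r.
d^r = 4^1 = 4

4


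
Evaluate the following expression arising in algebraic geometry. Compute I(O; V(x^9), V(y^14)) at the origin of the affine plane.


The intersection multiplicity of V(x^a) and V(y^b) at the origin is:
I(O; V(x^9), V(y^14)) = dim_k(k[x,y]/(x^9, y^14))
A basis for k[x,y]/(x^9, y^14) is the set of monomials x^i * y^j
where 0 <= i < 9 and 0 <= j < 14.
The number of such monomials is 9 * 14 = 126

126


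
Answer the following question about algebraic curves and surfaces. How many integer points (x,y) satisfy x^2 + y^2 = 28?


Systematically check integer values of x where x^2 <= 28.
For each valid x, check if 28 - x^2 is a perfect square.
Total integer solutions found: 0

0


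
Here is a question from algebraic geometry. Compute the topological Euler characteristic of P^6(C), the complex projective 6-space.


The complex projective space P^6 has one cell in each even real dimension 0, 2, ..., 12.
The cohomology groups are H^{2k}(P^6) = Z for k = 0,...,6, and 0 otherwise.
Euler characteristic = sum of Betti numbers = 1 per even-dimensional cohomology group.
chi(P^6) = 6 + 1 = 7

7


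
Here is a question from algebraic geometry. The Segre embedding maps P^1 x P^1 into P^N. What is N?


The Segre embedding maps P^m x P^n into P^N via
all products of coordinates from each factor.
N = (m+1)(n+1) - 1
N = (1+1)(1+1) - 1
N = 2*2 - 1
N = 4 - 1 = 3

3


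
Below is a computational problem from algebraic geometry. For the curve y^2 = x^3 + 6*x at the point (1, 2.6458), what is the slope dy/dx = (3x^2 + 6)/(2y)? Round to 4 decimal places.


Using implicit differentiation of y^2 = x^3 + 6*x:
2y * dy/dx = 3x^2 + 6
dy/dx = (3x^2 + 6)/(2y)
Numerator: 3*1^2 + 6 = 9
Denominator: 2*2.6458 = 5.2916
dy/dx = 9/5.2916 = 1.7008

1.7008


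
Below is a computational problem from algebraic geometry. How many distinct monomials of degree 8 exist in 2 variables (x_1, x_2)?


The number of degree-8 monomials in 2 variables is C(d+n-1, n-1).
= C(8+2-1, 2-1) = C(9, 1)
= 9

9


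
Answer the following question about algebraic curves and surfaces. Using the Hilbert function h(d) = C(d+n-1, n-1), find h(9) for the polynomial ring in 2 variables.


The Hilbert function for the polynomial ring in 2 variables is:
h(d) = C(d+n-1, n-1)
h(9) = C(9+2-1, 2-1) = C(10, 1)
= 10! / (1! * 9!)
= 10

10


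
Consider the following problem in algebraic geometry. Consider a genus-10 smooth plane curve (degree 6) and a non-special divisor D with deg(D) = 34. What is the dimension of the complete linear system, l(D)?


First, compute the genus of a smooth plane curve of degree 6:
g = (d-1)(d-2)/2 = (6-1)(6-2)/2 = 10
For a non-special divisor D (i.e., h^1(D) = 0), Riemann-Roch gives:
l(D) = deg(D) - g + 1
Since deg(D) = 34 >= 2g - 1 = 19, D is non-special.
l(D) = 34 - 10 + 1 = 25

25


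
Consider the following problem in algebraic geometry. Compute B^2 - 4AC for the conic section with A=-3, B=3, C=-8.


The discriminant of a conic Ax^2 + Bxy + Cy^2 + ... = 0 is B^2 - 4AC.
B^2 = 3^2 = 9
4AC = 4*(-3)*(-8) = 96
Discriminant = 9 - 96 = -87

-87


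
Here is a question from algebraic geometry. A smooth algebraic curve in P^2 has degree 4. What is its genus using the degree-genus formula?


Using the genus formula for smooth plane curves:
g = (d-1)(d-2)/2
g = (4-1)(4-2)/2
g = 3*2/2
g = 6/2 = 3

3


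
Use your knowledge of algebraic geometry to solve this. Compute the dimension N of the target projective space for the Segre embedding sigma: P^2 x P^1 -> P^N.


The Segre embedding maps P^m x P^n into P^N via
all products of coordinates from each factor.
N = (m+1)(n+1) - 1
N = (2+1)(1+1) - 1
N = 3*2 - 1
N = 6 - 1 = 5

5


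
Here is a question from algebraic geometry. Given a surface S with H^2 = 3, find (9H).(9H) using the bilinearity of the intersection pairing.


Using bilinearity of the intersection pairing on a surface S:
(aH).(bH) = ab * (H.H)
We have H^2 = 3.
D.E = (9H).(9H) = 9*9*3
= 81*3
= 243

243


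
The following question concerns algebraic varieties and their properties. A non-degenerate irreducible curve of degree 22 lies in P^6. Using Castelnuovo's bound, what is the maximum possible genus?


Castelnuovo's bound: write d - 1 = m(r-1) + epsilon with 0 <= epsilon < r-1.
d - 1 = 22 - 1 = 21
r - 1 = 6 - 1 = 5
21 = 4*5 + 1, so m = 4, epsilon = 1
pi(d, r) = m(m-1)(r-1)/2 + m*epsilon
= 4*3*5/2 + 4*1
= 60/2 + 4
= 30 + 4 = 34

34


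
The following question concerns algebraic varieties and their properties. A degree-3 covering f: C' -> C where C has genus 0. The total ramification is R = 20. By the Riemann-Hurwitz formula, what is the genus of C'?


Riemann-Hurwitz formula: 2g' - 2 = d(2g - 2) + R
Given: d = 3, g = 0, R = 20
2g' - 2 = 3*(2*0 - 2) + 20
2g' - 2 = 3*(-2) + 20
2g' - 2 = -6 + 20 = 14
2g' = 16
g' = 8

8


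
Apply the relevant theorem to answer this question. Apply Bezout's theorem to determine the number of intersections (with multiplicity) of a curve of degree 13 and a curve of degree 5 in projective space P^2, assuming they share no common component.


Bezout's theorem states the intersection count equals the product of degrees.
Intersection count = 13 * 5 = 65

65


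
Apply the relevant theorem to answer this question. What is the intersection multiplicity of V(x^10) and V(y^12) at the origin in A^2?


The intersection multiplicity of V(x^a) and V(y^b) at the origin is:
I(O; V(x^10), V(y^12)) = dim_k(k[x,y]/(x^10, y^12))
A basis for k[x,y]/(x^10, y^12) is the set of monomials x^i * y^j
where 0 <= i < 10 and 0 <= j < 12.
The number of such monomials is 10 * 12 = 120

120


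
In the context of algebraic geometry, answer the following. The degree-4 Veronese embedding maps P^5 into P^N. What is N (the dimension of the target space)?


The Veronese embedding v_d: P^n -> P^N maps each point to all
degree-d monomials in n+1 homogeneous coordinates.
N = C(n+d, d) - 1
N = C(5+4, 4) - 1
N = C(9, 4) - 1
C(9, 4) = 126
N = 126 - 1 = 125

125


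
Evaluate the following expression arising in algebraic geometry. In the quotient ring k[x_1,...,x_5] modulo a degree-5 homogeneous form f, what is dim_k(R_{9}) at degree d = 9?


For R = k[x_1,...,x_n]/(f) with f homogeneous of degree e:
The Hilbert series is (1 - t^e)/(1 - t)^n.
So h(d) = C(d+n-1, n-1) - C(d-e+n-1, n-1) for d >= e.
With n=5, e=5, d=9:
C(9+5-1, 5-1) = C(13, 4) = 715
C(9-5+5-1, 5-1) = C(8, 4) = 70
h(9) = 715 - 70 = 645

645


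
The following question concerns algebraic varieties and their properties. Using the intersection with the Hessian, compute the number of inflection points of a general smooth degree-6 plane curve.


For a general smooth plane curve C of degree d, the inflection points are
the intersection of C with its Hessian curve, which has degree 3(d-2).
By Bezout, the total intersection number is d * 3(d-2) = 6 * 12 = 72.
For a general curve every flex is ordinary, so each contributes
multiplicity 1 to C·Hess(C), and the number of distinct inflection
points is 3d(d-2).
Inflection points = 3*6*(6-2) = 3*6*4 = 72

72


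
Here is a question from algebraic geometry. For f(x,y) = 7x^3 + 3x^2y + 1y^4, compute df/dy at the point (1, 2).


df/dy = 3*x^2 + 4*1*y^3
At (1,2): 3*1^2 + 4*1*2^3
= 3 + 32
= 35

35


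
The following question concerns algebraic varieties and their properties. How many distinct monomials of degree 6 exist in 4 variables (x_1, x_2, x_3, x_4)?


The number of degree-6 monomials in 4 variables is C(d+n-1, n-1).
= C(6+4-1, 4-1) = C(9, 3)
= 84

84
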